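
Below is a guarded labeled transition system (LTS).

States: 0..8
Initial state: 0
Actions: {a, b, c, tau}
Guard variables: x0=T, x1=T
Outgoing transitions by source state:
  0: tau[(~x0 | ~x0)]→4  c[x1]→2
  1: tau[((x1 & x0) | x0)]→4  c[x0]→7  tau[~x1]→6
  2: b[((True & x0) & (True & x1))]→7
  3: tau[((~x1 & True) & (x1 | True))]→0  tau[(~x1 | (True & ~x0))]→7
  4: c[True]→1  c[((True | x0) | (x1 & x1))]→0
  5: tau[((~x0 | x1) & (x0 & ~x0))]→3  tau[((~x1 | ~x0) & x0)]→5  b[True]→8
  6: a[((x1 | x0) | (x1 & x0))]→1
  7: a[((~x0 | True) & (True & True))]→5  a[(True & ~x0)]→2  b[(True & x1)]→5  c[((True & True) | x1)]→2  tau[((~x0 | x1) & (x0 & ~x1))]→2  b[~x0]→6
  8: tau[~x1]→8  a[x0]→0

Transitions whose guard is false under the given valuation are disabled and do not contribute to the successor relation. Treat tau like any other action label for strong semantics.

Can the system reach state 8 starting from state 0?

After dropping false guards: 12 live edges.
Layer 0: {0}
Layer 1: {2}  cumulative {0,2}
Layer 2: {7}  cumulative {0,2,7}
Layer 3: {5}  cumulative {0,2,5,7}
Layer 4: {8}  cumulative {0,2,5,7,8}
R = {0,2,5,7,8}
witness 8: c·b·a·b

Answer: REACHABLE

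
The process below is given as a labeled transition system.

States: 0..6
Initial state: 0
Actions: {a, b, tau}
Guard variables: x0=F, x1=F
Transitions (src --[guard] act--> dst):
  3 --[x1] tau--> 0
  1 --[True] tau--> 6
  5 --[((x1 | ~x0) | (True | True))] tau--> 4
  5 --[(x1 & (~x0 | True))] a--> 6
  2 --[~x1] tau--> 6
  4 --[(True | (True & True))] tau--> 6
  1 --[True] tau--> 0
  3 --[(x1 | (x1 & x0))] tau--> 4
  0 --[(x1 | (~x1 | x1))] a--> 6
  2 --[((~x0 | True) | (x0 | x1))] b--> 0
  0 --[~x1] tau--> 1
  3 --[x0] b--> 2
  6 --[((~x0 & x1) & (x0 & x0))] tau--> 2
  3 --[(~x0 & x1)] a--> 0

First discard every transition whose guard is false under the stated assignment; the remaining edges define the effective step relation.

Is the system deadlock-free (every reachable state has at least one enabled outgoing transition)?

Answer: DEADLOCK at state 6

Analysis:
Reachable = {0,1,6}
  0: a→6  tau→1  [2 exit(s)]
  1: tau→0  tau→6  [2 exit(s)]
  6: ∅  [STUCK]
trace reaching 6: a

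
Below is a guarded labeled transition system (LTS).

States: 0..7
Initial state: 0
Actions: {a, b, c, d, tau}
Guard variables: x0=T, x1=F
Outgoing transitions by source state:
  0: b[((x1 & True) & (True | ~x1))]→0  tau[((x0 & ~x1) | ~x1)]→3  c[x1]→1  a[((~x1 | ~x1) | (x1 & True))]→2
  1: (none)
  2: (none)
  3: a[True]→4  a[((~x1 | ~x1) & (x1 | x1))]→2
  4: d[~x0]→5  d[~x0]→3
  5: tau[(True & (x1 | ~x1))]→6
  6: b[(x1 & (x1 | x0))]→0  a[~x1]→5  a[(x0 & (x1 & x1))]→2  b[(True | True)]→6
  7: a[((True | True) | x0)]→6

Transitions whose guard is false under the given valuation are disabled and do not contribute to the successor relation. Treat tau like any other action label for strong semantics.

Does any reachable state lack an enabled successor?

Answer: DEADLOCK at state 2

Trace:
Reachable = {0,2,3,4}
  0: a→2  tau→3  [2 exit(s)]
  2: ∅  [no exit]
  3: a→4  [1 exit(s)]
  4: ∅  [no exit]
trace reaching 2: a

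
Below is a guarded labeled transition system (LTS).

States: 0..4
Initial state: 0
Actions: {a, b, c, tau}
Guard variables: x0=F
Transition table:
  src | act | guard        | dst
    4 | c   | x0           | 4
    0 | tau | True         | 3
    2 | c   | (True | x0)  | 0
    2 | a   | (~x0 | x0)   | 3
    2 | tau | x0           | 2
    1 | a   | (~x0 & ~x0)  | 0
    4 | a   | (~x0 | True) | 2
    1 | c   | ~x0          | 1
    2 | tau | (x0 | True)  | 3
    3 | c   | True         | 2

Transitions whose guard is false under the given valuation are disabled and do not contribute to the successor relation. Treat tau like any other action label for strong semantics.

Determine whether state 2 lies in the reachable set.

Answer: REACHABLE

Analysis:
Guard filter leaves 8 enabled edge(s).
depth 0: {0}
depth 1: {3}  total {0,3}
depth 2: {2}  total {0,2,3}
Reach set: {0,2,3}
trace reaching 2: tau·c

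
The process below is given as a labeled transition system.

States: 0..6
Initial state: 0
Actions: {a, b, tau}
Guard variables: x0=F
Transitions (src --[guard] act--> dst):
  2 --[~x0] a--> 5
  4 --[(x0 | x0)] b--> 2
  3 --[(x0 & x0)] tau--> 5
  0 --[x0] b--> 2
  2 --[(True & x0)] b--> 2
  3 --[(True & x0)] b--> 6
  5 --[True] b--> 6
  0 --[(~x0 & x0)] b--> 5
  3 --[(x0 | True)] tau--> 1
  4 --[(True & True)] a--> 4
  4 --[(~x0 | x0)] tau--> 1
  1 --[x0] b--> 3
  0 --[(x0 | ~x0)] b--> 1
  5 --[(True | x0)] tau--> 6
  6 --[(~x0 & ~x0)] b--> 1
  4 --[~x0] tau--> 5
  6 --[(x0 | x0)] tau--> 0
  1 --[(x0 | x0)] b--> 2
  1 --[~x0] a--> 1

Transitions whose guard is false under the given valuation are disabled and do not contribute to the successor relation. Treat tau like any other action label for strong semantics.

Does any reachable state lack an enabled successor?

R = {0,1}
  0: b→1  [deg 1]
  1: a→1  [deg 1]

Answer: DEADLOCK-FREE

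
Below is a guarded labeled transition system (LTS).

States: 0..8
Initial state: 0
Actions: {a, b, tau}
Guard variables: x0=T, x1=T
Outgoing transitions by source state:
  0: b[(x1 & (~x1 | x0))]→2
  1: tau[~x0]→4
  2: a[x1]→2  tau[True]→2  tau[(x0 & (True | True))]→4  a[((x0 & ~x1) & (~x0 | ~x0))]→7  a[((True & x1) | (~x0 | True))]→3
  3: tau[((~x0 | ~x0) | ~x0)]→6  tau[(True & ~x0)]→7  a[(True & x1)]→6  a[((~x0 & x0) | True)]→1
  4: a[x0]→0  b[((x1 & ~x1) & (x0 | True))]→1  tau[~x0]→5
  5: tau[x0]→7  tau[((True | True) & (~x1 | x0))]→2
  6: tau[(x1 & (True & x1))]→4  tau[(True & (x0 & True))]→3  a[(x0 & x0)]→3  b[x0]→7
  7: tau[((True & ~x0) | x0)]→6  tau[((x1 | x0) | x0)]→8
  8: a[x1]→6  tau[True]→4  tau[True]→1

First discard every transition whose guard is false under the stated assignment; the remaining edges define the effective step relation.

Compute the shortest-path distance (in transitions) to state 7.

Breadth-first toward 7:
  Layer 0: {0}
  Layer 1: {2}
  Layer 2: {3,4}
  Layer 3: {1,6}
  Layer 4: {7}
7 enters at depth 4; path b·a·a·b

Answer: 4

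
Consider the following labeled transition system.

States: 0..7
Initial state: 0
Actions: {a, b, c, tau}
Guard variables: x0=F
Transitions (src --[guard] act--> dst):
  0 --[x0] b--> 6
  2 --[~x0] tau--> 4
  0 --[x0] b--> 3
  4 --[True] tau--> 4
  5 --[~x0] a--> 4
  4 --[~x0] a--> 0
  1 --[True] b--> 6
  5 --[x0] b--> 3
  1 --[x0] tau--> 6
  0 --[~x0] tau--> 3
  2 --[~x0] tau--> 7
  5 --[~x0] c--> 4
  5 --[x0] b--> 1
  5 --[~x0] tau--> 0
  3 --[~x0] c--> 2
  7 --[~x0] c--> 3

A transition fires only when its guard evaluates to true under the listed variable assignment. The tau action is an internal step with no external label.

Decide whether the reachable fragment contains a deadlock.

Answer: DEADLOCK-FREE

Working:
Reach set: {0,2,3,4,7}
  0: tau→3  [1 exit(s)]
  2: tau→4  tau→7  [2 exit(s)]
  3: c→2  [1 exit(s)]
  4: a→0  tau→4  [2 exit(s)]
  7: c→3  [1 exit(s)]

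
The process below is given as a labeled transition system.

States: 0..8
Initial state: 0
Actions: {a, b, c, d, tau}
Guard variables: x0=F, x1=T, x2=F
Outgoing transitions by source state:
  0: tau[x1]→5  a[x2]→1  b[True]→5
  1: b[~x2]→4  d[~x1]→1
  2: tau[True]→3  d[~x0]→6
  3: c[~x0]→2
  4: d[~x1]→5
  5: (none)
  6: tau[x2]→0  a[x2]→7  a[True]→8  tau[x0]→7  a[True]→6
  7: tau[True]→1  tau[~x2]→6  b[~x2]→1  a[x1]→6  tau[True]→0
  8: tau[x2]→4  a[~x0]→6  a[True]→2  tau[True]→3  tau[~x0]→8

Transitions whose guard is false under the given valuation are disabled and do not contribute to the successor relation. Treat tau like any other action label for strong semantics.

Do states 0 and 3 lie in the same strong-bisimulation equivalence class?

Compute ~ classes (split until stable):
  π0 = {{0,1,2,3,4,5,6,7,8}}
  π1 = {{0},{1},{2},{3},{4,5},{6},{7},{8}}
8 equivalence class(es) (converged in 2)
class of 0: {0}; class of 3: {3}

Answer: NOT BISIMILAR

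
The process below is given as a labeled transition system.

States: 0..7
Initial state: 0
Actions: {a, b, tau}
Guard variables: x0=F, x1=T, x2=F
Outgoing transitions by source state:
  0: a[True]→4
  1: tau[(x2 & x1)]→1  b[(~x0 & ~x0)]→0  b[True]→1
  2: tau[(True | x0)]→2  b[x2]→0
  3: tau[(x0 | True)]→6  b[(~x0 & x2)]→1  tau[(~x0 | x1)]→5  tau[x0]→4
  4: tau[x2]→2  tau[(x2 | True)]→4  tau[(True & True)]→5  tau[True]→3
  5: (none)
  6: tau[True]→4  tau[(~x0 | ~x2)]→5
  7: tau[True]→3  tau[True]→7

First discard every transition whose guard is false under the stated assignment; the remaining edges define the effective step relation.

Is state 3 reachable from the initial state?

13 transition(s) survive guard evaluation.
depth 0: {0}
depth 1: {4}  now seen {0,4}
depth 2: {3,5}  now seen {0,3,4,5}
depth 3: {6}  now seen {0,3,4,5,6}
Reach set: {0,3,4,5,6}
witness 3: a·tau

Answer: REACHABLE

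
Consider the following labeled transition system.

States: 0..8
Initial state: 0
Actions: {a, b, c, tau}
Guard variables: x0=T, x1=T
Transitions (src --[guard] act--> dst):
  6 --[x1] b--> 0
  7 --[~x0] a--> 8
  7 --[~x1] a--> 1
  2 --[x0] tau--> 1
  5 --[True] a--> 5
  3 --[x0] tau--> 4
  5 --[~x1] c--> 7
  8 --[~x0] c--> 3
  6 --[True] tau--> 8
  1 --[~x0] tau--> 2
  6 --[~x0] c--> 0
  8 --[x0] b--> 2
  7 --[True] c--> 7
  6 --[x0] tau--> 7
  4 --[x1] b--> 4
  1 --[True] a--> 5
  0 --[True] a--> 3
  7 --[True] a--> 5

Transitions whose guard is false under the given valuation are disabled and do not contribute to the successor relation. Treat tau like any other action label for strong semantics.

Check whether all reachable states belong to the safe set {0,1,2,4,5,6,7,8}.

Allowed set {0,1,2,4,5,6,7,8}
Reach set: {0,3,4}
  0: safe
  3: VIOLATES
  4: safe
reach 3 via a — violates

Answer: INVARIANT VIOLATED at state 3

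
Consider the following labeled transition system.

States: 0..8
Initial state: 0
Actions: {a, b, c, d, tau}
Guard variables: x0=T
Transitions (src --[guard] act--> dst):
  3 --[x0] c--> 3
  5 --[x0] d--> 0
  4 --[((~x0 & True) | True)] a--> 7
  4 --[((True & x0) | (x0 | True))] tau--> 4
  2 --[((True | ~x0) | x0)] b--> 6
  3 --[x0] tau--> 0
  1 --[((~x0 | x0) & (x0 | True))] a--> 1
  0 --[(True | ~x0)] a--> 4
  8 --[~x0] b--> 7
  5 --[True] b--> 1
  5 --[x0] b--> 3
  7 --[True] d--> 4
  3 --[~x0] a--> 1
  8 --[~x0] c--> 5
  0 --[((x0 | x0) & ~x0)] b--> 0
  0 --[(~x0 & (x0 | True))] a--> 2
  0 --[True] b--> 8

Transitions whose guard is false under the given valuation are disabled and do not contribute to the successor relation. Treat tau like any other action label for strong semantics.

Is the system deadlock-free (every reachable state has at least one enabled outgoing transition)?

Answer: DEADLOCK at state 8

Analysis:
R = {0,4,7,8}
  0: a→4  b→8  [2 out]
  4: a→7  tau→4  [2 out]
  7: d→4  [1 out]
  8: ∅  [STUCK]
witness 8: b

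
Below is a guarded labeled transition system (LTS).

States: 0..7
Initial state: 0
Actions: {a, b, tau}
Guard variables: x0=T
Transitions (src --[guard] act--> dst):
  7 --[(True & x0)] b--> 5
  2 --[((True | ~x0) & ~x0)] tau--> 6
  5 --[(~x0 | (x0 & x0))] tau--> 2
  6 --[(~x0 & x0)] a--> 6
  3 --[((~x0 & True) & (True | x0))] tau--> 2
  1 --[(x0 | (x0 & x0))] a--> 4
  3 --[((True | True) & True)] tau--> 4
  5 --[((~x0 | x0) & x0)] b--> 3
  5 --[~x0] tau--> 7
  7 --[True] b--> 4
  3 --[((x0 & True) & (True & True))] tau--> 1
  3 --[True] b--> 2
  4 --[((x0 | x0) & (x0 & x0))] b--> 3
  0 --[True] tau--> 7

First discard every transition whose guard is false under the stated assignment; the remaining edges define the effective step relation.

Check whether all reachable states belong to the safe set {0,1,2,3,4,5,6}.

Inv-set: {0,1,2,3,4,5,6}
R = {0,1,2,3,4,5,7}
  0: ✓
  1: ✓
  2: ✓
  3: ✓
  4: ✓
  5: ✓
  7: ✗ unsafe
witness against invariant: tau → 7

Answer: INVARIANT VIOLATED at state 7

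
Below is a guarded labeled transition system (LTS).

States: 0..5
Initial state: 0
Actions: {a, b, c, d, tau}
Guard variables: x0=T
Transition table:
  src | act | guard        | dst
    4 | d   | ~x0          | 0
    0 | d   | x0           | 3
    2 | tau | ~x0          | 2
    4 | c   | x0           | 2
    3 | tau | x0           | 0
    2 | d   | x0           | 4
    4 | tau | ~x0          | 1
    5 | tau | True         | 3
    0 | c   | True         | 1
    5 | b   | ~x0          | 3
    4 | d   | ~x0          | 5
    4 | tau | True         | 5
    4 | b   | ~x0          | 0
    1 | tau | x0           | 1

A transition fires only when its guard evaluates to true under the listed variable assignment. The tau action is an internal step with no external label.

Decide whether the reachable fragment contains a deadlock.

Answer: DEADLOCK-FREE

Working:
Reach set: {0,1,3}
  0: c→1  d→3  [2 out]
  1: tau→1  [1 out]
  3: tau→0  [1 out]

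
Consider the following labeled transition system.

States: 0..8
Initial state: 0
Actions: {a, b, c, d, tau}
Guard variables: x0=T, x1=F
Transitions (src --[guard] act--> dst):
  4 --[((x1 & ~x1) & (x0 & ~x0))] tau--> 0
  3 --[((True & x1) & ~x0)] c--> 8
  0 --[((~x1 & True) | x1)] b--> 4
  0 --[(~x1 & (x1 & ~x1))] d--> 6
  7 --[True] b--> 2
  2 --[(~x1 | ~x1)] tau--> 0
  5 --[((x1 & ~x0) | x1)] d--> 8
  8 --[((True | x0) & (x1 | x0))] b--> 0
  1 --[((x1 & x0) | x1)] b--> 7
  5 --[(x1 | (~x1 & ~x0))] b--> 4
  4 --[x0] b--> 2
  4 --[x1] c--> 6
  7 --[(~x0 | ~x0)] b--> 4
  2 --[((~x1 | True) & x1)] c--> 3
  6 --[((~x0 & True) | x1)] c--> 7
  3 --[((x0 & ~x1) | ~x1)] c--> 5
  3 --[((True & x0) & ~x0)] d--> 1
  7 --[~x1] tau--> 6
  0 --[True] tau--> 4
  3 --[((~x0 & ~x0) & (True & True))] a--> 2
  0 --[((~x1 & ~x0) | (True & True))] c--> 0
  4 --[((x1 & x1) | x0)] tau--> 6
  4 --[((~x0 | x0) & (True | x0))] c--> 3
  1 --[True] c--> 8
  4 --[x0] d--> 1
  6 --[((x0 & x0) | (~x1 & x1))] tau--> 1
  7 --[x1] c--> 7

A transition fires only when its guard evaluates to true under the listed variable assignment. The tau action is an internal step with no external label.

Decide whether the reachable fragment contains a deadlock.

Reachable = {0,1,2,3,4,5,6,8}
  0: b→4  c→0  tau→4  [deg 3]
  1: c→8  [deg 1]
  2: tau→0  [deg 1]
  3: c→5  [deg 1]
  4: b→2  c→3  d→1  tau→6  [deg 4]
  5: ∅  [STUCK]
  6: tau→1  [deg 1]
  8: b→0  [deg 1]
Path to 5: b·c·c

Answer: DEADLOCK at state 5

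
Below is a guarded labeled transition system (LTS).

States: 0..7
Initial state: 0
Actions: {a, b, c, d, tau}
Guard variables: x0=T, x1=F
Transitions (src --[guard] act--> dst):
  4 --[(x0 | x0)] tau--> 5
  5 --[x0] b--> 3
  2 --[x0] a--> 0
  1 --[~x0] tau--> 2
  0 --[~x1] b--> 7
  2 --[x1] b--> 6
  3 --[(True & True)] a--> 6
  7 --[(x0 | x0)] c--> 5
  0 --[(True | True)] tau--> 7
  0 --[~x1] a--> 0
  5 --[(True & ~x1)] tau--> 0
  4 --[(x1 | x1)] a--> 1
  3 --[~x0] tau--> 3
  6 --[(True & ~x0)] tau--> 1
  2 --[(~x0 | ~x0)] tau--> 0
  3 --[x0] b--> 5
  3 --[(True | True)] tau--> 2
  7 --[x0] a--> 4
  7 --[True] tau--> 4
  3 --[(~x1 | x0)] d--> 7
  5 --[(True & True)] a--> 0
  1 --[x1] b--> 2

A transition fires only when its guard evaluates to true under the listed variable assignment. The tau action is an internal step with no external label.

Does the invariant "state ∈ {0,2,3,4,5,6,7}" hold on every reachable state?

Safe = {0,2,3,4,5,6,7}
Reach set: {0,2,3,4,5,6,7}
  0: safe
  2: safe
  3: safe
  4: safe
  5: safe
  6: safe
  7: safe

Answer: INVARIANT HOLDS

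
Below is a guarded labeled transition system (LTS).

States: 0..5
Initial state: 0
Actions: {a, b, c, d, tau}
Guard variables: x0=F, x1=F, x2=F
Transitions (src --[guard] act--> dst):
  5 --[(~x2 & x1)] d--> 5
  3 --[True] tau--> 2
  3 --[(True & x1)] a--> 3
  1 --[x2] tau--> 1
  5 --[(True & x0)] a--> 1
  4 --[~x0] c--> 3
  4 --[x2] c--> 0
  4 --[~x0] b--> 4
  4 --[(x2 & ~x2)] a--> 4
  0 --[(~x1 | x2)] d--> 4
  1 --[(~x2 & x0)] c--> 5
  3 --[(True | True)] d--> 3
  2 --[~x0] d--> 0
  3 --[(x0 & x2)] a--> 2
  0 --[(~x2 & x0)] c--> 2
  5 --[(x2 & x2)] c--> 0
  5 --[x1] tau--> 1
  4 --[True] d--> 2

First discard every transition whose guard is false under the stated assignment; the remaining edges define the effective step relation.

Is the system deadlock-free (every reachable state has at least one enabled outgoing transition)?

R = {0,2,3,4}
  0: d→4  [1 exit(s)]
  2: d→0  [1 exit(s)]
  3: d→3  tau→2  [2 exit(s)]
  4: b→4  c→3  d→2  [3 exit(s)]

Answer: DEADLOCK-FREE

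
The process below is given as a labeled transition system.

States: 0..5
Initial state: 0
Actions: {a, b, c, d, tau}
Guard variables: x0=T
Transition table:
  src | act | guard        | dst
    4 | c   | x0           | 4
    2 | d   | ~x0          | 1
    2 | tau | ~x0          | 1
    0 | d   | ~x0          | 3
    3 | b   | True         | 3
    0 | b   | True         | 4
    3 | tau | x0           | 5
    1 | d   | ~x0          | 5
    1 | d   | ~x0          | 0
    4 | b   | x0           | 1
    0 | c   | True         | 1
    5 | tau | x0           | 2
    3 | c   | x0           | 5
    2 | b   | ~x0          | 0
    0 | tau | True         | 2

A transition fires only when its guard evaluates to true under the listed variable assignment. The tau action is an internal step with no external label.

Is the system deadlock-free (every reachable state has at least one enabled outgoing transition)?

Answer: DEADLOCK at state 1

Working:
Reachable = {0,1,2,4}
  0: b→4  c→1  tau→2  [3 out]
  1: ∅  [STUCK]
  2: ∅  [STUCK]
  4: b→1  c→4  [2 out]
trace reaching 1: c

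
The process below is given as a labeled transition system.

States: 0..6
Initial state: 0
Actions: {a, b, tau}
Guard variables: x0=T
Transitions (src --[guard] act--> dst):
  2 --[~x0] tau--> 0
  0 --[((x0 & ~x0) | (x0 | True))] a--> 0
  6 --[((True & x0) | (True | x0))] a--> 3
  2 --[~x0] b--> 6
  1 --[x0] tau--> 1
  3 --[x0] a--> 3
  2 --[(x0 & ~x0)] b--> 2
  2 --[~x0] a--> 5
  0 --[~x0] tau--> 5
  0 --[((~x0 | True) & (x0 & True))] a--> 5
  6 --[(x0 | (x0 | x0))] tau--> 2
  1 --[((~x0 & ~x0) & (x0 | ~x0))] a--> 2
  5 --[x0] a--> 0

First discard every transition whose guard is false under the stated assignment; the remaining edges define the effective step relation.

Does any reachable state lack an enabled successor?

Answer: DEADLOCK-FREE

Analysis:
Reachable = {0,5}
  0: a→0  a→5  [2 exit(s)]
  5: a→0  [1 exit(s)]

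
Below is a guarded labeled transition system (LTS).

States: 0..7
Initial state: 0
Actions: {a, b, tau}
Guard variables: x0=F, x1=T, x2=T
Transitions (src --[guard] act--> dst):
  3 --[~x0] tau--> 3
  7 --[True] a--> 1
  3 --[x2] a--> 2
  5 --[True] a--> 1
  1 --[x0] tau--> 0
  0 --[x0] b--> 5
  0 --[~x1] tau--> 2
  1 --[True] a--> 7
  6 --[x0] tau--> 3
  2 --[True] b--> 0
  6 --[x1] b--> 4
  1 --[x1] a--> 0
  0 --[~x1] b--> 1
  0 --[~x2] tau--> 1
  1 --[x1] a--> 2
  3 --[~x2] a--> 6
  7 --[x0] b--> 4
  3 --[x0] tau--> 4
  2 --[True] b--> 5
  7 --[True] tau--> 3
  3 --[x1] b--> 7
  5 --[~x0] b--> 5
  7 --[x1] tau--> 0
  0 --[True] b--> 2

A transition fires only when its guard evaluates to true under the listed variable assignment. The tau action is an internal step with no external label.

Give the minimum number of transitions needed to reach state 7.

Answer: 4

Trace:
Layered search for 7:
  Layer 0: {0}
  Layer 1: {2}
  Layer 2: {5}
  Layer 3: {1}
  Layer 4: {7}
first hit 7 at d=4 via b·b·a·a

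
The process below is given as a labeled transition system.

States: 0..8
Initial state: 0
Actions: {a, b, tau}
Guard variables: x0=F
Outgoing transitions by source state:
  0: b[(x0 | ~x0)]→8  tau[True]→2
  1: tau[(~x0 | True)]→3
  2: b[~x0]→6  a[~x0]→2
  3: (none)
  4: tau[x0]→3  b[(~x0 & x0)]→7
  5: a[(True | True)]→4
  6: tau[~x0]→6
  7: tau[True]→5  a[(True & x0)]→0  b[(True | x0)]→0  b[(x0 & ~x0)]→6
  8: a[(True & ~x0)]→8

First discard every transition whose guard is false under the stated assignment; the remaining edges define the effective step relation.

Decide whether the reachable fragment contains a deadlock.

Reach set: {0,2,6,8}
  0: b→8  tau→2  [deg 2]
  2: a→2  b→6  [deg 2]
  6: tau→6  [deg 1]
  8: a→8  [deg 1]

Answer: DEADLOCK-FREE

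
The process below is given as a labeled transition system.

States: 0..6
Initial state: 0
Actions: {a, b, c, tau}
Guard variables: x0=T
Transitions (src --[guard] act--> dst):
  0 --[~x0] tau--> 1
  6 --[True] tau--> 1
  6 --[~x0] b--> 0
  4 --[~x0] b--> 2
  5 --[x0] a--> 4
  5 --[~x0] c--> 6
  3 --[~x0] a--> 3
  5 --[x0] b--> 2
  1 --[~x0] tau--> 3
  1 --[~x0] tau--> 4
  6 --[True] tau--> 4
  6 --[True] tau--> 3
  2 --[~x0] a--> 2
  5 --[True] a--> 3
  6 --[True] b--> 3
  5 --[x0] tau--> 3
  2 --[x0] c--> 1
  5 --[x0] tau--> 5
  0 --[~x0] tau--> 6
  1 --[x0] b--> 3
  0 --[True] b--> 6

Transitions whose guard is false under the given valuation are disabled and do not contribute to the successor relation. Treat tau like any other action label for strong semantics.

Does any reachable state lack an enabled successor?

Reach set: {0,1,3,4,6}
  0: b→6  [1 out]
  1: b→3  [1 out]
  3: ∅  [deadlock]
  4: ∅  [deadlock]
  6: b→3  tau→1  tau→3  tau→4  [4 out]
witness 3: b·tau

Answer: DEADLOCK at state 3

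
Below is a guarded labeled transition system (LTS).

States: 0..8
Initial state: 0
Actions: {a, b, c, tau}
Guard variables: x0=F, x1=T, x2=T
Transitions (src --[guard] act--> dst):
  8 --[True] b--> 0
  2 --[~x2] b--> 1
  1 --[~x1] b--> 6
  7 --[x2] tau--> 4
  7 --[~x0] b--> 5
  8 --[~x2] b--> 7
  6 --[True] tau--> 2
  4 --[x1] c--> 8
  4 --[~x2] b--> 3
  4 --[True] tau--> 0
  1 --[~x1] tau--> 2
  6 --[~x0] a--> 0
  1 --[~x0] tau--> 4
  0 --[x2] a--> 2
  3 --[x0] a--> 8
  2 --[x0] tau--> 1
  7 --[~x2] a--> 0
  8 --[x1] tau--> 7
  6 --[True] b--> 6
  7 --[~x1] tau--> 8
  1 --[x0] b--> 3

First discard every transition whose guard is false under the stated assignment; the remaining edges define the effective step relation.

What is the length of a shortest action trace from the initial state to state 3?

Layered search for 3:
  depth 0: {0}
  depth 1: {2}
3 never appears.

Answer: UNREACHABLE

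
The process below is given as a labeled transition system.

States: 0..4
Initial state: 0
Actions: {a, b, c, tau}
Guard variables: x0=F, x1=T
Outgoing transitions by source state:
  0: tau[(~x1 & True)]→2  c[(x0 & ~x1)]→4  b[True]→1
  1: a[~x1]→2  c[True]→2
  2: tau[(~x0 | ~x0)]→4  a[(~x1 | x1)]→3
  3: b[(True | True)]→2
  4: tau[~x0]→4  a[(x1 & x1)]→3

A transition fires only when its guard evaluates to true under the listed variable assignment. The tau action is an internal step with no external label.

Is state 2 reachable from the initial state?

Answer: REACHABLE

Analysis:
7 transition(s) survive guard evaluation.
L0 = {0}
L1 = {1}  cumulative {0,1}
L2 = {2}  cumulative {0,1,2}
L3 = {3,4}  cumulative {0,1,2,3,4}
Reach set: {0,1,2,3,4}
witness 2: b·c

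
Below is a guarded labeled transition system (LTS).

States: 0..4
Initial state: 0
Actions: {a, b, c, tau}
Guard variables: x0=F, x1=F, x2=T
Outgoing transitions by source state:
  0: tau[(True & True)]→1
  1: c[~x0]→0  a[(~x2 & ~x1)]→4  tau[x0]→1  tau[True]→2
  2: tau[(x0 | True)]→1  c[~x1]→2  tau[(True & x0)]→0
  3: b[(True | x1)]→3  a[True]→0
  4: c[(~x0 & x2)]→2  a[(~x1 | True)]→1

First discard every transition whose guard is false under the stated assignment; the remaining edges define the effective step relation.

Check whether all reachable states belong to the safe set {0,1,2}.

Answer: INVARIANT HOLDS

Working:
Allowed set {0,1,2}
Reach set: {0,1,2}
  0: ok
  1: ok
  2: ok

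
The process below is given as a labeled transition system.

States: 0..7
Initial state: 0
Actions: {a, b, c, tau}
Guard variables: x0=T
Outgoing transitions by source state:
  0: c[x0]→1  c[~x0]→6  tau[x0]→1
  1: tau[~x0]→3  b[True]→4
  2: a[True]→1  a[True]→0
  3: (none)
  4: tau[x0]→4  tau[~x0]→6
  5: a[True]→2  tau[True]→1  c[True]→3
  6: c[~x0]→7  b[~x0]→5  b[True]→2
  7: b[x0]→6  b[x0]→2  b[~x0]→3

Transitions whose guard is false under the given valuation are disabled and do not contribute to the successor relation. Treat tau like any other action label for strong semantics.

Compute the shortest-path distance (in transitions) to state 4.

Answer: 2

Working:
BFS to 4:
  depth 0: {0}
  depth 1: {1}
  depth 2: {4}
4 enters at depth 2; path c·b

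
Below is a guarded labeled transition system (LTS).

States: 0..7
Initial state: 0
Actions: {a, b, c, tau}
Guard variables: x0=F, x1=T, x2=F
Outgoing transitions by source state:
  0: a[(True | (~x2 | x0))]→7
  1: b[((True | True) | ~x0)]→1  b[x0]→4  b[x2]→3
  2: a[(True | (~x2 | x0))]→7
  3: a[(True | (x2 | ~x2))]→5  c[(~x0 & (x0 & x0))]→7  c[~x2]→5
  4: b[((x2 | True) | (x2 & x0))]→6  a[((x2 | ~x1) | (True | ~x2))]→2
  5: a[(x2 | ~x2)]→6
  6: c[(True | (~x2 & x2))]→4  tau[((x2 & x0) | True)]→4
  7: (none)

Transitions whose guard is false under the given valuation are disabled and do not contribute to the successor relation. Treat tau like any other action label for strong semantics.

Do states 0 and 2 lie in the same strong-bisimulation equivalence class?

Answer: BISIMILAR

Trace:
Compute ~ classes (split until stable):
  π0 = {{0,1,2,3,4,5,6,7}}
  π1 = {{0,2,5},{1},{3},{4},{6},{7}}
  π2 = {{0,2},{1},{3},{4},{5},{6},{7}}
7 equivalence class(es) (converged in 3)
0∈{0,2}, 2∈{0,2}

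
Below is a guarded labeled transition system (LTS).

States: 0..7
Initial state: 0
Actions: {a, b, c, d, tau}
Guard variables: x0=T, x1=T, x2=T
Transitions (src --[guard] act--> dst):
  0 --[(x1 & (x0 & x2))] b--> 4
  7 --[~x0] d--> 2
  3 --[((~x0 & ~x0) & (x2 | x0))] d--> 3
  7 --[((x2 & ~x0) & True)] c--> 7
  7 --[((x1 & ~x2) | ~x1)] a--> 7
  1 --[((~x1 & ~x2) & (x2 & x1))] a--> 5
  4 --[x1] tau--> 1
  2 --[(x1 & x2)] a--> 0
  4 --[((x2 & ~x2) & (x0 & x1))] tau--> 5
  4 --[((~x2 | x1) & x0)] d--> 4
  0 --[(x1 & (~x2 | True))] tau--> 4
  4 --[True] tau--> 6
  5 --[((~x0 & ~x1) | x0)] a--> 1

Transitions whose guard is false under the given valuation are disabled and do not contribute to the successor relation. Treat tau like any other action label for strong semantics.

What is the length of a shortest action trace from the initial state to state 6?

Answer: 2

Working:
BFS to 6:
  Layer 0: {0}
  Layer 1: {4}
  Layer 2: {1,6}
first hit 6 at d=2 via b·tau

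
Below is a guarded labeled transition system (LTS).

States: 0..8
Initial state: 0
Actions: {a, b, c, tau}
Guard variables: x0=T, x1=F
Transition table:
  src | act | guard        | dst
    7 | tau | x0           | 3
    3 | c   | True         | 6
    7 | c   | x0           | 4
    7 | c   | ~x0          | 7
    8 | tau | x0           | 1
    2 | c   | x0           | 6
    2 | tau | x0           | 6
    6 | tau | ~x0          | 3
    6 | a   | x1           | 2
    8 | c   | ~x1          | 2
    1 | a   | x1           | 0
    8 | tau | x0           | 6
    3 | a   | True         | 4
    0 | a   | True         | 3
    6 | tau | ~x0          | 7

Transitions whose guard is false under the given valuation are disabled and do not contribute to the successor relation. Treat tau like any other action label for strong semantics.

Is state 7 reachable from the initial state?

Answer: UNREACHABLE

Working:
Guard filter leaves 10 enabled edge(s).
L0 = {0}
L1 = {3}  total {0,3}
L2 = {4,6}  total {0,3,4,6}
R = {0,3,4,6}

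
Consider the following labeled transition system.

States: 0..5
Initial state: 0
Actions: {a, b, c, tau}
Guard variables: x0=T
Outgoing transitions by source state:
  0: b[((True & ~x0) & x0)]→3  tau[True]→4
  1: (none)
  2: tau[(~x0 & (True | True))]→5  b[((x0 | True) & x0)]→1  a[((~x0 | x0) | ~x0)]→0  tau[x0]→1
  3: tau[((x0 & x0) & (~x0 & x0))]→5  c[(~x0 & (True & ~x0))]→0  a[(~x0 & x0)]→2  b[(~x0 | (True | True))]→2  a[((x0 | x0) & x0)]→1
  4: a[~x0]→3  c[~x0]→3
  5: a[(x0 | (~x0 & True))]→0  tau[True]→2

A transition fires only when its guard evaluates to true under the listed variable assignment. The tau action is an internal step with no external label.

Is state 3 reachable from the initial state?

Answer: UNREACHABLE

Working:
Guard filter leaves 8 enabled edge(s).
Layer 0: {0}
Layer 1: {4}  total {0,4}
R = {0,4}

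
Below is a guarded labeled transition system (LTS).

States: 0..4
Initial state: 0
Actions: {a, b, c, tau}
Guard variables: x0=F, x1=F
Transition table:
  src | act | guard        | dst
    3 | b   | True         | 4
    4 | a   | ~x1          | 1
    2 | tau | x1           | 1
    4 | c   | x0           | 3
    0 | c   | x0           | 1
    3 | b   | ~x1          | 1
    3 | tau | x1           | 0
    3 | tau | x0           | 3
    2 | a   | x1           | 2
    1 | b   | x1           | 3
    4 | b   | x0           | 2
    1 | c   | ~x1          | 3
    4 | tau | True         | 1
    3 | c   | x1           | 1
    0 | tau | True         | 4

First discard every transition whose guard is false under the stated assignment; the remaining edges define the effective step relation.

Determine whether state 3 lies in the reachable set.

Guard filter leaves 6 enabled edge(s).
L0 = {0}
L1 = {4}  cumulative {0,4}
L2 = {1}  cumulative {0,1,4}
L3 = {3}  cumulative {0,1,3,4}
R = {0,1,3,4}
trace reaching 3: tau·a·c

Answer: REACHABLE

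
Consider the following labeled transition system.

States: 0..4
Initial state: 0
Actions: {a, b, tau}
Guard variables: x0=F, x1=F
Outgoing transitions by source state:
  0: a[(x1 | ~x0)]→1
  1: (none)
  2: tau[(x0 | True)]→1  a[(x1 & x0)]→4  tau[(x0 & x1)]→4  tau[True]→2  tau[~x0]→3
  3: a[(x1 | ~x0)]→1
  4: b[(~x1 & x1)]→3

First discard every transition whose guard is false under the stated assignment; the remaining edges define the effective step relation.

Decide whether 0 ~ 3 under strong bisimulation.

Answer: BISIMILAR

Working:
Refine partition for ~:
  π0 = {{0,1,2,3,4}}
  π1 = {{0,3},{1,4},{2}}
3 equivalence class(es) (converged in 2)
0∈{0,3}, 3∈{0,3}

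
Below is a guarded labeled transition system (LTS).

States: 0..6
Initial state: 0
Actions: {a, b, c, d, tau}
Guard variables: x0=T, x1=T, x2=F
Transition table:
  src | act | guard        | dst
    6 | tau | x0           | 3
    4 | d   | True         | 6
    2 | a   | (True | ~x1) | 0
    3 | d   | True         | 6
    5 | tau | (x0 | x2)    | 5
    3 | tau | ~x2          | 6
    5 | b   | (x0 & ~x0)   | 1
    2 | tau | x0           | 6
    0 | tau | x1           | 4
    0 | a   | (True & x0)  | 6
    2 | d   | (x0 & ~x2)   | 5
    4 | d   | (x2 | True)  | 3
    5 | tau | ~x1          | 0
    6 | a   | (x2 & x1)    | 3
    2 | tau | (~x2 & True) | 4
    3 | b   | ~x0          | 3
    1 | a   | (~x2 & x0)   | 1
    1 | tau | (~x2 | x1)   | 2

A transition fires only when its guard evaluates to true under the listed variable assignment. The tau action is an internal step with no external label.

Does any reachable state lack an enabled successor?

Reach set: {0,3,4,6}
  0: a→6  tau→4  [2 exit(s)]
  3: d→6  tau→6  [2 exit(s)]
  4: d→3  d→6  [2 exit(s)]
  6: tau→3  [1 exit(s)]

Answer: DEADLOCK-FREE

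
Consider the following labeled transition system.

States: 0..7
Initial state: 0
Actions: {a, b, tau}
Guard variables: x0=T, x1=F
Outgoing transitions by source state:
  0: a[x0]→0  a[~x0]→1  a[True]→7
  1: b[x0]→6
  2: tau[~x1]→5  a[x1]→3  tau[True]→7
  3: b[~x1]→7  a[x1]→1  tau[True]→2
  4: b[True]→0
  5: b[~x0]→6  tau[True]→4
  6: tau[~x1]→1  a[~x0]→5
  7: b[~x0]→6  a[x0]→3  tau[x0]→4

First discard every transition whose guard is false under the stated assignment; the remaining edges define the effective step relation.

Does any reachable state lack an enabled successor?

Reachable = {0,2,3,4,5,7}
  0: a→0  a→7  [deg 2]
  2: tau→5  tau→7  [deg 2]
  3: b→7  tau→2  [deg 2]
  4: b→0  [deg 1]
  5: tau→4  [deg 1]
  7: a→3  tau→4  [deg 2]

Answer: DEADLOCK-FREE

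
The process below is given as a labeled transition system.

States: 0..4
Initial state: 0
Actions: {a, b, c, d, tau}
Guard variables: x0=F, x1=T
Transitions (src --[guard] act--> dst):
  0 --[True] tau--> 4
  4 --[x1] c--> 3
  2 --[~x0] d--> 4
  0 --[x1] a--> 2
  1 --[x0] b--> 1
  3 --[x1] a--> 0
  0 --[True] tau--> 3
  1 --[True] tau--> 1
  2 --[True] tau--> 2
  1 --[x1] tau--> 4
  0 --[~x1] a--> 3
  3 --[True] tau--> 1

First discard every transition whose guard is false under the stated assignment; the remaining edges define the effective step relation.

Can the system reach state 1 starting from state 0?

After dropping false guards: 10 live edges.
L0 = {0}
L1 = {2,3,4}  total {0,2,3,4}
L2 = {1}  total {0,1,2,3,4}
Reach set: {0,1,2,3,4}
Path to 1: tau·tau

Answer: REACHABLE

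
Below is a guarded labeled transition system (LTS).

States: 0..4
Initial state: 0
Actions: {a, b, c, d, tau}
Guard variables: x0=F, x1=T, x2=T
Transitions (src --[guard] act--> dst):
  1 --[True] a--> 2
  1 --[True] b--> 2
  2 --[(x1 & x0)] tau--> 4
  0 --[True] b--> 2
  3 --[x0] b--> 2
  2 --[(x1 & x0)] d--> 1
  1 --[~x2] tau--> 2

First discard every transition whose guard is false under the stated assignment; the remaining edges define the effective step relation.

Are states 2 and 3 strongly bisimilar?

Answer: BISIMILAR

Analysis:
Bisimulation quotient by refinement:
  round 0: {{0,1,2,3,4}}
  round 1: {{0},{1},{2,3,4}}
stable after 2 split(s): 3 block(s)
[2]={2,3,4}  [3]={2,3,4}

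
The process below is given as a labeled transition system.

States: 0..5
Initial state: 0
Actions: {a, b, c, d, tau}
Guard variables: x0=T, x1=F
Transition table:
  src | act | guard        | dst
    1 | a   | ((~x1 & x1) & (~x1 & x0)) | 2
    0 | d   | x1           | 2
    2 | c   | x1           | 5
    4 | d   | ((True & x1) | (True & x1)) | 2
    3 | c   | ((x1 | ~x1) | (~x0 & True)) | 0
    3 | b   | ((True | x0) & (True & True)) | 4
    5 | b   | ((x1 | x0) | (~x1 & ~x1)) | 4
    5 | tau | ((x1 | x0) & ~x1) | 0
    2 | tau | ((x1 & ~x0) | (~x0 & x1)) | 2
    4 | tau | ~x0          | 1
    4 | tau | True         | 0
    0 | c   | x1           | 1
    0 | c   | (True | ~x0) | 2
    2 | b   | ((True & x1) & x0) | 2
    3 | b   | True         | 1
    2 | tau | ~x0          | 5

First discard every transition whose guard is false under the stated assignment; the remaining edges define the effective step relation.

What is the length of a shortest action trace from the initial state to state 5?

Answer: UNREACHABLE

Working:
BFS to 5:
  depth 0: {0}
  depth 1: {2}
5 never appears.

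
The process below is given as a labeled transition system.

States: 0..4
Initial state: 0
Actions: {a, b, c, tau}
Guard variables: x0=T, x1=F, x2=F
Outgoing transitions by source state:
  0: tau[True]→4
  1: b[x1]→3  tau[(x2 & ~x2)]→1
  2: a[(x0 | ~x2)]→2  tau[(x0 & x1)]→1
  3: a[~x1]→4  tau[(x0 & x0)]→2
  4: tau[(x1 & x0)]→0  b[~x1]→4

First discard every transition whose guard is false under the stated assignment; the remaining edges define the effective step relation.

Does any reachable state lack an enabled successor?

Answer: DEADLOCK-FREE

Working:
Reach set: {0,4}
  0: tau→4  [1 out]
  4: b→4  [1 out]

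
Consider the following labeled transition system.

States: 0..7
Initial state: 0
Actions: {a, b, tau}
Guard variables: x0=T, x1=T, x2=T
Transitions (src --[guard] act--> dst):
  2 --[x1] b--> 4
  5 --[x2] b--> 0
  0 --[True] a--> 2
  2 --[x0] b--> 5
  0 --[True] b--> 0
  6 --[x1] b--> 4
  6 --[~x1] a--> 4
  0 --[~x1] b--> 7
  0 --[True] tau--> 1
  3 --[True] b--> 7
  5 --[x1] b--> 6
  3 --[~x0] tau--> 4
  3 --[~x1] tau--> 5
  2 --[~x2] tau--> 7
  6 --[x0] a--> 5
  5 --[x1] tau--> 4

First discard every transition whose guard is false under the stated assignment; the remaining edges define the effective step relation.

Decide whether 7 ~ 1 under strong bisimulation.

Bisimulation quotient by refinement:
  P[0] = {{0,1,2,3,4,5,6,7}}
  P[1] = {{0},{1,4,7},{2,3},{5},{6}}
  P[2] = {{0},{1,4,7},{2},{3},{5},{6}}
stable after 3 split(s): 6 block(s)
[7]={1,4,7}  [1]={1,4,7}

Answer: BISIMILAR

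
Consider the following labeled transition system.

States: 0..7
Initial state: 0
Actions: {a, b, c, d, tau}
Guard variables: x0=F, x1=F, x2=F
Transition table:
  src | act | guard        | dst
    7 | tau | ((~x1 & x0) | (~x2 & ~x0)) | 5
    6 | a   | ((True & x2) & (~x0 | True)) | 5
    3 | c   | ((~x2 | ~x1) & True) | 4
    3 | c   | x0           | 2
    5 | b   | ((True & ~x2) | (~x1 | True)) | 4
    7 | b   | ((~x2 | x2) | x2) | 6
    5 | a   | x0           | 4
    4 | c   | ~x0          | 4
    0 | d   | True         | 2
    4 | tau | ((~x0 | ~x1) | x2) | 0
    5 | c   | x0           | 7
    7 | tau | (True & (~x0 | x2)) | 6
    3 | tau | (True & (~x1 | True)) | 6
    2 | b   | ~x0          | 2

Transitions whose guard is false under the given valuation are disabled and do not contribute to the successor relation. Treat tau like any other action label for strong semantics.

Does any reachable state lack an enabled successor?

Answer: DEADLOCK-FREE

Analysis:
Reach set: {0,2}
  0: d→2  [1 out]
  2: b→2  [1 out]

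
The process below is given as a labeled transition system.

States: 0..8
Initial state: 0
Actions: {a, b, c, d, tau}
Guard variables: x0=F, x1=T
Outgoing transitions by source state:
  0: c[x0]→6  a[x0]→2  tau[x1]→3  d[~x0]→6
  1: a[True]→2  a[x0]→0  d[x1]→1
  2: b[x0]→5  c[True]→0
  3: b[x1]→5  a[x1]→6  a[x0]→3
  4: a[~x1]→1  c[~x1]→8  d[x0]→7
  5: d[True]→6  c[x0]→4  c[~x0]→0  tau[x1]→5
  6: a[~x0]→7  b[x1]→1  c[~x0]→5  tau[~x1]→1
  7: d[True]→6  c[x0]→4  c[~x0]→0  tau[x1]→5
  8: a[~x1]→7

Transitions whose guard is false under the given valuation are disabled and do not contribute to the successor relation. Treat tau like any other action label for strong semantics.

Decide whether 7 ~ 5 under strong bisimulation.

Answer: BISIMILAR

Working:
Compute ~ classes (split until stable):
  π0 = {{0,1,2,3,4,5,6,7,8}}
  π1 = {{0},{1},{2},{3},{4,8},{5,7},{6}}
Fixed point at round 2; 7 class(es).
7∈{5,7}, 5∈{5,7}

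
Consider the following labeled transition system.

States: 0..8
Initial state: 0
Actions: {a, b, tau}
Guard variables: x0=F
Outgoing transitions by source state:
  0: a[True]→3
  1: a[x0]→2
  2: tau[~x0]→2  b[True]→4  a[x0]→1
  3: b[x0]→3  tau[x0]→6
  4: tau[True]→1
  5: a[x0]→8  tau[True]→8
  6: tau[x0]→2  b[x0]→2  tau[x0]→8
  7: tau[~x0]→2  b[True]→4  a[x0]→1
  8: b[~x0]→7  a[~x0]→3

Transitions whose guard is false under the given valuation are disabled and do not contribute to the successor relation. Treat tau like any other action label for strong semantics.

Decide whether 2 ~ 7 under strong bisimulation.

Answer: BISIMILAR

Working:
Bisimulation quotient by refinement:
  P[0] = {{0,1,2,3,4,5,6,7,8}}
  P[1] = {{0},{1,3,6},{2,7},{4,5},{8}}
  P[2] = {{0},{1,3,6},{2,7},{4},{5},{8}}
6 equivalence class(es) (converged in 3)
[2]={2,7}  [7]={2,7}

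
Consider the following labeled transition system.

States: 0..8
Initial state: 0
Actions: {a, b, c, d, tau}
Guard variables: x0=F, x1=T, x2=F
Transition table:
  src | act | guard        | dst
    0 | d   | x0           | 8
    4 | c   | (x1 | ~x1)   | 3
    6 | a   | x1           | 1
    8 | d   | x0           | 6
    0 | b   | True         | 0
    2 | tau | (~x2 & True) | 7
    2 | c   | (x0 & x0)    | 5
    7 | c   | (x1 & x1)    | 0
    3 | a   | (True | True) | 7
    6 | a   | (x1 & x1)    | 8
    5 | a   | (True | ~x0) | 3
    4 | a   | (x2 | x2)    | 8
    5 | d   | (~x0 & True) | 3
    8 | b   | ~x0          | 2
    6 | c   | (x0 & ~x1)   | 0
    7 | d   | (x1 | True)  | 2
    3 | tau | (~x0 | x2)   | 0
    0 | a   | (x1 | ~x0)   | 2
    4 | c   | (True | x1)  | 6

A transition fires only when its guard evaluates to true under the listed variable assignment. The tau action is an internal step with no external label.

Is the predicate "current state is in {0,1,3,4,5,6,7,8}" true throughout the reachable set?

Safe = {0,1,3,4,5,6,7,8}
Reachable = {0,2,7}
  0: ok
  2: VIOLATES
  7: ok
reach 2 via a — violates

Answer: INVARIANT VIOLATED at state 2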